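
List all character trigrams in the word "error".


Word: "error" (length 5)
Number of trigrams = 5 - 3 + 1 = 3
  Position 0: "err"
  Position 1: "rro"
  Position 2: "ror"
Trigrams = "err", "rro", "ror"


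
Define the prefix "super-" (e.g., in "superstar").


Prefix: super-
As in: superstar -> super- + star
Meaning = above / beyond


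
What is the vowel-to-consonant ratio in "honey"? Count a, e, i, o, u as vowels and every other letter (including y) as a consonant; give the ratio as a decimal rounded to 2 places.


Word: "honey"
Vowels (a,e,i,o,u): 2
Consonants: 3
Ratio = 2/3
= 0.67


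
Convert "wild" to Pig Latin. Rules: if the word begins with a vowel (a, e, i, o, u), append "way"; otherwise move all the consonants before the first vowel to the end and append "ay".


Word: "wild"
Starts with consonant(s) → move to end, add 'ay'
Consonant cluster: "w"
Pig Latin = "ildway"


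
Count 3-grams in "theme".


Word: "theme" (length 5)
Number of 3-grams = length - 3 + 1 = 5 - 3 + 1
= 3


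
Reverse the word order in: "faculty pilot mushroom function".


Original: "faculty pilot mushroom function"
Words (1..n): faculty | pilot | mushroom | function
Reversed (n..1): function | mushroom | pilot | faculty
Result = "function mushroom pilot faculty"


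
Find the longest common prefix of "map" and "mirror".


Word 1: "map"
Word 2: "mirror"
Comparing from start:
  Pos 0: 'm' == 'm'
  Pos 1: 'a' != 'i' (stop)
LCP = "m" (length 1)


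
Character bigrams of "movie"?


Word: "movie" (length 5)
Number of bigrams = 5 - 2 + 1 = 4
  Position 0: "mo"
  Position 1: "ov"
  Position 2: "vi"
  Position 3: "ie"
Bigrams = "mo", "ov", "vi", "ie"


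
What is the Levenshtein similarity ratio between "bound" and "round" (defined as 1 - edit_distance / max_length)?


Word 1: "bound" (length 5)
Word 2: "round" (length 5)
One optimal edit sequence:
  1. substitute 'b' -> 'r'  (+1)
  2. keep 'o'
  3. keep 'u'
  4. keep 'n'
  5. keep 'd'
Edit distance = 1
Max length = max(5, 5) = 5
Similarity = 1 - 1/5
= 0.8000


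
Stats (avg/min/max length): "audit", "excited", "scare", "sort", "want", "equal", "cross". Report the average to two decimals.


Lengths: "audit"=5, "excited"=7, "scare"=5, "sort"=4, "want"=4, "equal"=5, "cross"=5
Sum = 35, Count = 7
Average = 35/7 = 5.00
= avg=5.00, min=4, max=7


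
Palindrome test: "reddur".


Word: "reddur"
Reversed: "rudder"
Forward == Backward? reddur != rudder
Palindrome = No


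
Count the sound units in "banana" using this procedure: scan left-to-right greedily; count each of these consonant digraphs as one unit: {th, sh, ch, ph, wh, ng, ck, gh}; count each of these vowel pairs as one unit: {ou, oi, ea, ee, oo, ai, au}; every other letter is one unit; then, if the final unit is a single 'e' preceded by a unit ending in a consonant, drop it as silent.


Word: "banana" (6 letters)
Left-to-right scan:
  1. 'b' (letter)
  2. 'a' (letter)
  3. 'n' (letter)
  4. 'a' (letter)
  5. 'n' (letter)
  6. 'a' (letter)
Units from scan: 6
Sound units = 6 units


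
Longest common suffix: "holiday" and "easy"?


Word 1: "holiday"
Word 2: "easy"
Comparing from end:
  Pos -1: 'y' == 'y'
  Pos -2: 'a' != 's' (stop)
LCS = "y" (length 1)


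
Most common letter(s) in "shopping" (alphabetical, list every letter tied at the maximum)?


Word: "shopping"
Letter counts:
  'g': 1
  'h': 1
  'i': 1
  'n': 1
  'o': 1
  'p': 2
  's': 1
Maximum count = 2
Most frequent = 'p' (2 times each)


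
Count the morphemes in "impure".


Word: "impure"
Morphemes: im- | pure
Each morpheme carries meaning
= 2 morphemes


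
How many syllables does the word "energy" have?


Word: "energy"
Syllable breakdown: en-er-gy
Counting: 3 parts
= 3 syllables


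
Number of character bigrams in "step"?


Word: "step" (length 4)
Number of 2-grams = length - 2 + 1 = 4 - 2 + 1
= 3


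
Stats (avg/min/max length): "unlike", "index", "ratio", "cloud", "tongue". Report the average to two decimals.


Lengths: "unlike"=6, "index"=5, "ratio"=5, "cloud"=5, "tongue"=6
Sum = 27, Count = 5
Average = 27/5 = 5.40
= avg=5.40, min=5, max=6


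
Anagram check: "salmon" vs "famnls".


Word 1: "salmon" → sorted: almnos
Word 2: "famnls" → sorted: aflmns
Same letters? almnos != aflmns
Anagram = No


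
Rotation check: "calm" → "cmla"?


Word: "calm", Candidate: "cmla"
Method: check if candidate is substring of word+word
"calmcalm" contains "cmla"? No
Is rotation = No


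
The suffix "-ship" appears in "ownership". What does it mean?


Suffix: -ship
Example: ownership (owner + -ship)
Meaning = state / position


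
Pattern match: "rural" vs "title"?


Pattern of "rural": [0, 1, 0, 2, 3]
Pattern of "title": [0, 1, 0, 2, 3]
Patterns match
Same pattern = Yes


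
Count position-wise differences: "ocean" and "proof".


Comparing character by character (same length = 5):
  Pos 0: 'o' vs 'p' !=
  Pos 1: 'c' vs 'r' !=
  Pos 2: 'e' vs 'o' !=
  Pos 3: 'a' vs 'o' !=
  Pos 4: 'n' vs 'f' !=
Hamming distance = 5


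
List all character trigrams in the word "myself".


Word: "myself" (length 6)
Number of trigrams = 6 - 3 + 1 = 4
  Position 0: "mys"
  Position 1: "yse"
  Position 2: "sel"
  Position 3: "elf"
Trigrams = "mys", "yse", "sel", "elf"


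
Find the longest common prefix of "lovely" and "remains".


Word 1: "lovely"
Word 2: "remains"
Comparing from start:
  Pos 0: 'l' != 'r' (stop)
LCP = "" (length 0)


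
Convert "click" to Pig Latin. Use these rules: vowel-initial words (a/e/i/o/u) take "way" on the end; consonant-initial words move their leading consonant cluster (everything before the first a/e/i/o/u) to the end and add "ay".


Word: "click"
Starts with consonant(s) → move to end, add 'ay'
Consonant cluster: "cl"
Pig Latin = "ickclay"


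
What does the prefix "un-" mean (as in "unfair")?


Prefix: un-
As in: unfair -> un- + fair
Meaning = not / reverse


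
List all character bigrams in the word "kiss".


Word: "kiss" (length 4)
Number of bigrams = 4 - 2 + 1 = 3
  Position 0: "ki"
  Position 1: "is"
  Position 2: "ss"
Bigrams = "ki", "is", "ss"


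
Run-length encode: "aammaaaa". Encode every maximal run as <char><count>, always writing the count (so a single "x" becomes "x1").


String: "aammaaaa"
Scanning for consecutive runs:
  'a' x 2
  'm' x 2
  'a' x 4
RLE = "a2m2a4"


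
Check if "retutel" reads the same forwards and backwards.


Word: "retutel"
Reversed: "letuter"
Forward == Backward? retutel != letuter
Palindrome = No


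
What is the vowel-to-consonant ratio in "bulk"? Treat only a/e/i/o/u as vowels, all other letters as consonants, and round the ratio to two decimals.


Word: "bulk"
Vowels (a,e,i,o,u): 1
Consonants: 3
Ratio = 1/3
= 0.33


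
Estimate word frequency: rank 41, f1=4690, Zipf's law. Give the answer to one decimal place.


Zipf's law: f(r) = f(1) / r
f(1) = 4690
f(41) = 4690 / 41
= 114.4 occurrences


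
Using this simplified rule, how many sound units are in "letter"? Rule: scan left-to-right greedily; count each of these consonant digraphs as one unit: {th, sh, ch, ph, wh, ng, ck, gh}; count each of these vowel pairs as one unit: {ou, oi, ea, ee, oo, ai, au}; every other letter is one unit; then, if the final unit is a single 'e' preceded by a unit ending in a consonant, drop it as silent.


Word: "letter" (6 letters)
Left-to-right scan:
  [1] 'l' (letter)
  [2] 'e' (letter)
  [3] 't' (letter)
  [4] 't' (letter)
  [5] 'e' (letter)
  [6] 'r' (letter)
Units from scan: 6
Sound units = 6 units


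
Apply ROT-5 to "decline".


Word: "decline"
Shift: 5
Each letter → (letter + shift) mod 26:
  'd' (3) + 5 = 8 → 'i'
  'e' (4) + 5 = 9 → 'j'
  'c' (2) + 5 = 7 → 'h'
  'l' (11) + 5 = 16 → 'q'
  'i' (8) + 5 = 13 → 'n'
  'n' (13) + 5 = 18 → 's'
  'e' (4) + 5 = 9 → 'j'
Result = "ijhqnsj"


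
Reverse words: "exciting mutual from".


Original: "exciting mutual from"
Words (1..n): exciting | mutual | from
Reversed (n..1): from | mutual | exciting
Result = "from mutual exciting"


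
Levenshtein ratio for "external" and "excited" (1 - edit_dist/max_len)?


Word 1: "external" (length 8)
Word 2: "excited" (length 7)
One optimal edit sequence:
  1. keep 'e'
  2. keep 'x'
  3. delete 't'  (+1)
  4. substitute 'e' -> 'c'  (+1)
  5. substitute 'r' -> 'i'  (+1)
  6. substitute 'n' -> 't'  (+1)
  7. substitute 'a' -> 'e'  (+1)
  8. substitute 'l' -> 'd'  (+1)
Edit distance = 6
Max length = max(8, 7) = 8
Similarity = 1 - 6/8
= 0.2500


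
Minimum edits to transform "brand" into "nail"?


Word 1: "brand" (length 5)
Word 2: "nail" (length 4)
One optimal edit sequence (insert/delete/substitute each cost 1):
  1. delete 'b'  (+1)
  2. substitute 'r' -> 'n'  (+1)
  3. keep 'a'
  4. substitute 'n' -> 'i'  (+1)
  5. substitute 'd' -> 'l'  (+1)
Total edit operations: 4
Edit distance = 4


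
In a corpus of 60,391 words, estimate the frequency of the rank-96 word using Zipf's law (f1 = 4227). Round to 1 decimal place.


Zipf's law: f(r) = f(1) / r
f(1) = 4227
f(96) = 4227 / 96
= 44.0 occurrences


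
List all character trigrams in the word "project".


Word: "project" (length 7)
Number of trigrams = 7 - 3 + 1 = 5
  Position 0: "pro"
  Position 1: "roj"
  Position 2: "oje"
  Position 3: "jec"
  Position 4: "ect"
Trigrams = "pro", "roj", "oje", "jec", "ect"


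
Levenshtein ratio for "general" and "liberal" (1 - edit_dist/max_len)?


Word 1: "general" (length 7)
Word 2: "liberal" (length 7)
One optimal edit sequence:
  1. substitute 'g' -> 'l'  (+1)
  2. substitute 'e' -> 'i'  (+1)
  3. substitute 'n' -> 'b'  (+1)
  4. keep 'e'
  5. keep 'r'
  6. keep 'a'
  7. keep 'l'
Edit distance = 3
Max length = max(7, 7) = 7
Similarity = 1 - 3/7
= 0.5714


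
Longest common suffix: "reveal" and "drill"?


Word 1: "reveal"
Word 2: "drill"
Comparing from end:
  Pos -1: 'l' == 'l'
  Pos -2: 'a' != 'l' (stop)
LCS = "l" (length 1)


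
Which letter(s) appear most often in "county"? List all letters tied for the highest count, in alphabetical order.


Word: "county"
Letter counts:
  'c': 1
  'n': 1
  'o': 1
  't': 1
  'u': 1
  'y': 1
Maximum count = 1
Most frequent = 'c', 'n', 'o', 't', 'u', 'y' (1 time each)


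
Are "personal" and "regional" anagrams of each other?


Word 1: "personal" → sorted: aelnoprs
Word 2: "regional" → sorted: aegilnor
Same letters? aelnoprs != aegilnor
Anagram = No


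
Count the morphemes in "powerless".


Word: "powerless"
Morphemes: power / -less
Each morpheme carries meaning
= 2 morphemes


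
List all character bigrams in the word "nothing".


Word: "nothing" (length 7)
Number of bigrams = 7 - 2 + 1 = 6
  Position 0: "no"
  Position 1: "ot"
  Position 2: "th"
  Position 3: "hi"
  Position 4: "in"
  Position 5: "ng"
Bigrams = "no", "ot", "th", "hi", "in", "ng"


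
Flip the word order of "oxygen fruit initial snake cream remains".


Original: "oxygen fruit initial snake cream remains"
Words (1..n): oxygen | fruit | initial | snake | cream | remains
Reversed (n..1): remains | cream | snake | initial | fruit | oxygen
Result = "remains cream snake initial fruit oxygen"


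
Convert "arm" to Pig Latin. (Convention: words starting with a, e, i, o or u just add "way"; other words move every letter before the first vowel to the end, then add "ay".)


Word: "arm"
Starts with vowel → add 'way'
Pig Latin = "armway"


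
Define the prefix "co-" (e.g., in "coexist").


Prefix: co-
As in: coexist -> co- + exist
Meaning = together


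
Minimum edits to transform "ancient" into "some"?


Word 1: "ancient" (length 7)
Word 2: "some" (length 4)
One optimal edit sequence (insert/delete/substitute each cost 1):
  1. delete 'a'  (+1)
  2. substitute 'n' -> 's'  (+1)
  3. substitute 'c' -> 'o'  (+1)
  4. substitute 'i' -> 'm'  (+1)
  5. keep 'e'
  6. delete 'n'  (+1)
  7. delete 't'  (+1)
Total edit operations: 6
Edit distance = 6


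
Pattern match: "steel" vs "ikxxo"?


Pattern of "steel": [0, 1, 2, 2, 3]
Pattern of "ikxxo": [0, 1, 2, 2, 3]
Patterns match
Same pattern = Yes


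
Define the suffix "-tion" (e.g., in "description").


Suffix: -tion
Example: description (describe + -tion, with a spelling change)
Meaning = act or process


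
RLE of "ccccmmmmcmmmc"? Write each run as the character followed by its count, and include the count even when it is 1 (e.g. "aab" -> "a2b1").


String: "ccccmmmmcmmmc"
Scanning for consecutive runs:
  'c' x 4
  'm' x 4
  'c' x 1
  'm' x 3
  'c' x 1
RLE = "c4m4c1m3c1"


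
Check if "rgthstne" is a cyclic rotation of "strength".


Word: "strength", Candidate: "rgthstne"
Method: check if candidate is substring of word+word
"strengthstrength" contains "rgthstne"? No
Is rotation = No


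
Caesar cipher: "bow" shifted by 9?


Word: "bow"
Shift: 9
Each letter → (letter + shift) mod 26:
  'b' (1) + 9 = 10 → 'k'
  'o' (14) + 9 = 23 → 'x'
  'w' (22) + 9 = 5 → 'f'
Result = "kxf"


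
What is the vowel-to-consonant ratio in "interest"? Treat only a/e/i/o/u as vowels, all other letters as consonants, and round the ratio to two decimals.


Word: "interest"
Vowels (a,e,i,o,u): 3
Consonants: 5
Ratio = 3/5
= 0.60


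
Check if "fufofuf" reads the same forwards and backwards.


Word: "fufofuf"
Reversed: "fufofuf"
Forward == Backward? fufofuf == fufofuf
Palindrome = Yes


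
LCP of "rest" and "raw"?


Word 1: "rest"
Word 2: "raw"
Comparing from start:
  Pos 0: 'r' == 'r'
  Pos 1: 'e' != 'a' (stop)
LCP = "r" (length 1)


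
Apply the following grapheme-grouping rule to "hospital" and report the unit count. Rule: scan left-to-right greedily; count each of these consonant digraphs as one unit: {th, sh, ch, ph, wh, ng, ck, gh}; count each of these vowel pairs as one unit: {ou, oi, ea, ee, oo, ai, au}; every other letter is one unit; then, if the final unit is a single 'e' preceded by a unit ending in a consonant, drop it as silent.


Word: "hospital" (8 letters)
Left-to-right scan:
  (1) 'h' (letter)
  (2) 'o' (letter)
  (3) 's' (letter)
  (4) 'p' (letter)
  (5) 'i' (letter)
  (6) 't' (letter)
  (7) 'a' (letter)
  (8) 'l' (letter)
Units from scan: 8
Sound units = 8 units


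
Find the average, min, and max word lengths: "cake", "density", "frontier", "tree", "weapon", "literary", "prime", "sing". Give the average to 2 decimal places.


Lengths: "cake"=4, "density"=7, "frontier"=8, "tree"=4, "weapon"=6, "literary"=8, "prime"=5, "sing"=4
Sum = 46, Count = 8
Average = 46/8 = 5.75
= avg=5.75, min=4, max=8


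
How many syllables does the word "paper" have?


Word: "paper"
Syllable breakdown: pa | per
Counting: 2 parts
= 2 syllables


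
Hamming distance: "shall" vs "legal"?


Comparing character by character (same length = 5):
  Pos 0: 's' vs 'l' !=
  Pos 1: 'h' vs 'e' !=
  Pos 2: 'a' vs 'g' !=
  Pos 3: 'l' vs 'a' !=
  Pos 4: 'l' vs 'l' =
Hamming distance = 4


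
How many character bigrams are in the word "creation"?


Word: "creation" (length 8)
Number of 2-grams = length - 2 + 1 = 8 - 2 + 1
= 7


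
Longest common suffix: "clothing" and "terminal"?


Word 1: "clothing"
Word 2: "terminal"
Comparing from end:
  Pos -1: 'g' != 'l' (stop)
LCS = "" (length 0)


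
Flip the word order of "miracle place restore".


Original: "miracle place restore"
Words (1..n): miracle | place | restore
Reversed (n..1): restore | place | miracle
Result = "restore place miracle"


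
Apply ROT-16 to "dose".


Word: "dose"
Shift: 16
Each letter → (letter + shift) mod 26:
  'd' (3) + 16 = 19 → 't'
  'o' (14) + 16 = 4 → 'e'
  's' (18) + 16 = 8 → 'i'
  'e' (4) + 16 = 20 → 'u'
Result = "teiu"


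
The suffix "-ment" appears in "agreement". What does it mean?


Suffix: -ment
Example: agreement = agree + -ment
Meaning = result of action


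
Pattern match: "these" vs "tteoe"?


Pattern of "these": [0, 1, 2, 3, 2]
Pattern of "tteoe": [0, 0, 1, 2, 1]
Patterns do not match
Same pattern = No


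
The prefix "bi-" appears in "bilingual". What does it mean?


Prefix: bi-
Example: bilingual = bi- + lingual
Meaning = two


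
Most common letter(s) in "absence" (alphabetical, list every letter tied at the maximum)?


Word: "absence"
Letter counts:
  'a': 1
  'b': 1
  'c': 1
  'e': 2
  'n': 1
  's': 1
Maximum count = 2
Most frequent = 'e' (2 times each)


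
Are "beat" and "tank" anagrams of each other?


Word 1: "beat" → sorted: abet
Word 2: "tank" → sorted: aknt
Same letters? abet != aknt
Anagram = No


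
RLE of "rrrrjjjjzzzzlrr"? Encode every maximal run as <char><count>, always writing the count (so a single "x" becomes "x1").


String: "rrrrjjjjzzzzlrr"
Scanning for consecutive runs:
  'r' x 4
  'j' x 4
  'z' x 4
  'l' x 1
  'r' x 2
RLE = "r4j4z4l1r2"


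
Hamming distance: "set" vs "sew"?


Comparing character by character (same length = 3):
  Pos 0: 's' vs 's' =
  Pos 1: 'e' vs 'e' =
  Pos 2: 't' vs 'w' !=
Hamming distance = 1


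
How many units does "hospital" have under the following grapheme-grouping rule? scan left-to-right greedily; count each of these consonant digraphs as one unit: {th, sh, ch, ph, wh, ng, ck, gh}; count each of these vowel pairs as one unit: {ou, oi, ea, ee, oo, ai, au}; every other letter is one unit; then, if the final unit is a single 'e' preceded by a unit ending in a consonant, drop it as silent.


Word: "hospital" (8 letters)
Left-to-right scan:
  [1] 'h' (letter)
  [2] 'o' (letter)
  [3] 's' (letter)
  [4] 'p' (letter)
  [5] 'i' (letter)
  [6] 't' (letter)
  [7] 'a' (letter)
  [8] 'l' (letter)
Units from scan: 8
Sound units = 8 units


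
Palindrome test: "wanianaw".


Word: "wanianaw"
Reversed: "wanainaw"
Forward == Backward? wanianaw != wanainaw
Palindrome = No


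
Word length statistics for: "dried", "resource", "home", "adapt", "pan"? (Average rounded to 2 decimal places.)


Lengths: "dried"=5, "resource"=8, "home"=4, "adapt"=5, "pan"=3
Sum = 25, Count = 5
Average = 25/5 = 5.00
= avg=5.00, min=3, max=8


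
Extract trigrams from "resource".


Word: "resource" (length 8)
Number of trigrams = 8 - 3 + 1 = 6
  Position 0: "res"
  Position 1: "eso"
  Position 2: "sou"
  Position 3: "our"
  Position 4: "urc"
  Position 5: "rce"
Trigrams = "res", "eso", "sou", "our", "urc", "rce"


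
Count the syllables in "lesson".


Word: "lesson"
Syllable breakdown: les-son
Counting: 2 parts
= 2 syllables


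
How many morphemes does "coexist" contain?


Word: "coexist"
Morphemes: co- + exist
Each morpheme carries meaning
= 2 morphemes


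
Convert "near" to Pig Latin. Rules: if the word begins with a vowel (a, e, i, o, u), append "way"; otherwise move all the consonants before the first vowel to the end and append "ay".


Word: "near"
Starts with consonant(s) → move to end, add 'ay'
Consonant cluster: "n"
Pig Latin = "earnay"


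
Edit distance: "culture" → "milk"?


Word 1: "culture" (length 7)
Word 2: "milk" (length 4)
One optimal edit sequence (insert/delete/substitute each cost 1):
  1. substitute 'c' -> 'm'  (+1)
  2. substitute 'u' -> 'i'  (+1)
  3. keep 'l'
  4. delete 't'  (+1)
  5. delete 'u'  (+1)
  6. delete 'r'  (+1)
  7. substitute 'e' -> 'k'  (+1)
Total edit operations: 6
Edit distance = 6


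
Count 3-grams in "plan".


Word: "plan" (length 4)
Number of 3-grams = length - 3 + 1 = 4 - 3 + 1
= 2


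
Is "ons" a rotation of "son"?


Word: "son", Candidate: "ons"
Method: check if candidate is substring of word+word
"sonson" contains "ons"? Yes
Is rotation = Yes


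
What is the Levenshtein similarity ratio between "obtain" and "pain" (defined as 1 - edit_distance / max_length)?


Word 1: "obtain" (length 6)
Word 2: "pain" (length 4)
One optimal edit sequence:
  1. delete 'o'  (+1)
  2. delete 'b'  (+1)
  3. substitute 't' -> 'p'  (+1)
  4. keep 'a'
  5. keep 'i'
  6. keep 'n'
Edit distance = 3
Max length = max(6, 4) = 6
Similarity = 1 - 3/6
= 0.5000


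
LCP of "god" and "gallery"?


Word 1: "god"
Word 2: "gallery"
Comparing from start:
  Pos 0: 'g' == 'g'
  Pos 1: 'o' != 'a' (stop)
LCP = "g" (length 1)


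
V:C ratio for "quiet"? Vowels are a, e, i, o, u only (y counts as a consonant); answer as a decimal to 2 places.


Word: "quiet"
Vowels (a,e,i,o,u): 3
Consonants: 2
Ratio = 3/2
= 1.50


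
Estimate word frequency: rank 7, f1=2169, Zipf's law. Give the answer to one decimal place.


Zipf's law: f(r) = f(1) / r
f(1) = 2169
f(7) = 2169 / 7
= 309.9 occurrences


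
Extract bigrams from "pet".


Word: "pet" (length 3)
Number of bigrams = 3 - 2 + 1 = 2
  Position 0: "pe"
  Position 1: "et"
Bigrams = "pe", "et"


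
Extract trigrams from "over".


Word: "over" (length 4)
Number of trigrams = 4 - 3 + 1 = 2
  Position 0: "ove"
  Position 1: "ver"
Trigrams = "ove", "ver"


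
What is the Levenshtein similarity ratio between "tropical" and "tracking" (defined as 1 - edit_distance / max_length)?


Word 1: "tropical" (length 8)
Word 2: "tracking" (length 8)
One optimal edit sequence:
  1. keep 't'
  2. keep 'r'
  3. substitute 'o' -> 'a'  (+1)
  4. substitute 'p' -> 'c'  (+1)
  5. substitute 'i' -> 'k'  (+1)
  6. substitute 'c' -> 'i'  (+1)
  7. substitute 'a' -> 'n'  (+1)
  8. substitute 'l' -> 'g'  (+1)
Edit distance = 6
Max length = max(8, 8) = 8
Similarity = 1 - 6/8
= 0.2500


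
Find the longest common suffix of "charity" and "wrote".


Word 1: "charity"
Word 2: "wrote"
Comparing from end:
  Pos -1: 'y' != 'e' (stop)
LCS = "" (length 0)


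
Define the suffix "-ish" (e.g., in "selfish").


Suffix: -ish
As in: selfish -> self + -ish
Meaning = somewhat / having the qualities of


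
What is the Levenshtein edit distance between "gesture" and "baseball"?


Word 1: "gesture" (length 7)
Word 2: "baseball" (length 8)
One optimal edit sequence (insert/delete/substitute each cost 1):
  1. substitute 'g' -> 'b'  (+1)
  2. substitute 'e' -> 'a'  (+1)
  3. keep 's'
  4. insert 'e'  (+1)
  5. substitute 't' -> 'b'  (+1)
  6. substitute 'u' -> 'a'  (+1)
  7. substitute 'r' -> 'l'  (+1)
  8. substitute 'e' -> 'l'  (+1)
Total edit operations: 7
Edit distance = 7


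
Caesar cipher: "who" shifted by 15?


Word: "who"
Shift: 15
Each letter → (letter + shift) mod 26:
  'w' (22) + 15 = 11 → 'l'
  'h' (7) + 15 = 22 → 'w'
  'o' (14) + 15 = 3 → 'd'
Result = "lwd"


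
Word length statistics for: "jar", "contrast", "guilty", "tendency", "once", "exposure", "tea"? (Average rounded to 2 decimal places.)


Lengths: "jar"=3, "contrast"=8, "guilty"=6, "tendency"=8, "once"=4, "exposure"=8, "tea"=3
Sum = 40, Count = 7
Average = 40/7 = 5.71
= avg=5.71, min=3, max=8


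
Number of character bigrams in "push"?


Word: "push" (length 4)
Number of 2-grams = length - 2 + 1 = 4 - 2 + 1
= 3


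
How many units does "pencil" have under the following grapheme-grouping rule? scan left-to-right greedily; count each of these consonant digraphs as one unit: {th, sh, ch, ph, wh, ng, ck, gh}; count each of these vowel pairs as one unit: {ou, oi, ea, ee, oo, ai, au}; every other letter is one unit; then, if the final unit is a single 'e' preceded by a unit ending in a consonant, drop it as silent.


Word: "pencil" (6 letters)
Left-to-right scan:
  1. 'p' (letter)
  2. 'e' (letter)
  3. 'n' (letter)
  4. 'c' (letter)
  5. 'i' (letter)
  6. 'l' (letter)
Units from scan: 6
Sound units = 6 units


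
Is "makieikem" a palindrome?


Word: "makieikem"
Reversed: "mekieikam"
Forward == Backward? makieikem != mekieikam
Palindrome = No


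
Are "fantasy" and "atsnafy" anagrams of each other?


Word 1: "fantasy" → sorted: aafnsty
Word 2: "atsnafy" → sorted: aafnsty
Same letters? aafnsty == aafnsty
Anagram = Yes


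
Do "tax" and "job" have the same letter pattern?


Pattern of "tax": [0, 1, 2]
Pattern of "job": [0, 1, 2]
Patterns match
Same pattern = Yes


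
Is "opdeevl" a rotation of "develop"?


Word: "develop", Candidate: "opdeevl"
Method: check if candidate is substring of word+word
"developdevelop" contains "opdeevl"? No
Is rotation = No


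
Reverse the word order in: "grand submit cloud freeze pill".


Original: "grand submit cloud freeze pill"
Words (1..n): grand | submit | cloud | freeze | pill
Reversed (n..1): pill | freeze | cloud | submit | grand
Result = "pill freeze cloud submit grand"


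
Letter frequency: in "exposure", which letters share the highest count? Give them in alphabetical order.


Word: "exposure"
Letter counts:
  'e': 2
  'o': 1
  'p': 1
  'r': 1
  's': 1
  'u': 1
  'x': 1
Maximum count = 2
Most frequent = 'e' (2 times each)


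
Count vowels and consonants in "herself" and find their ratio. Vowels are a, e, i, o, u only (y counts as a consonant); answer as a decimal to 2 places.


Word: "herself"
Vowels (a,e,i,o,u): 2
Consonants: 5
Ratio = 2/5
= 0.40


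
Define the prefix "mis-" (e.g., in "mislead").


Prefix: mis-
Example: mislead = mis- + lead
Meaning = wrongly


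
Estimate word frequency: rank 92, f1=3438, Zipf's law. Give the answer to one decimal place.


Zipf's law: f(r) = f(1) / r
f(1) = 3438
f(92) = 3438 / 92
= 37.4 occurrences


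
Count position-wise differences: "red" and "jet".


Comparing character by character (same length = 3):
  Pos 0: 'r' vs 'j' !=
  Pos 1: 'e' vs 'e' =
  Pos 2: 'd' vs 't' !=
Hamming distance = 2


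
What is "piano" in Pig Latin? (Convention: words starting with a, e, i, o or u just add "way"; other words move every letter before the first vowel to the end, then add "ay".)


Word: "piano"
Starts with consonant(s) → move to end, add 'ay'
Consonant cluster: "p"
Pig Latin = "ianopay"


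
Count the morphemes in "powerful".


Word: "powerful"
Morphemes: power / -ful
Each morpheme carries meaning
= 2 morphemes


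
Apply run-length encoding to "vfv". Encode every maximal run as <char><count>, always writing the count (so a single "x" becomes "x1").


String: "vfv"
Scanning for consecutive runs:
  'v' x 1
  'f' x 1
  'v' x 1
RLE = "v1f1v1"


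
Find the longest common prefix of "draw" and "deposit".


Word 1: "draw"
Word 2: "deposit"
Comparing from start:
  Pos 0: 'd' == 'd'
  Pos 1: 'r' != 'e' (stop)
LCP = "d" (length 1)


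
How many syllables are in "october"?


Word: "october"
Syllable breakdown: oc-to-ber
Counting: 3 parts
= 3 syllables


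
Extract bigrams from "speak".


Word: "speak" (length 5)
Number of bigrams = 5 - 2 + 1 = 4
  Position 0: "sp"
  Position 1: "pe"
  Position 2: "ea"
  Position 3: "ak"
Bigrams = "sp", "pe", "ea", "ak"


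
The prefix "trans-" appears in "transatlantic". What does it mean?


Prefix: trans-
As in: transatlantic -> trans- + atlantic
Meaning = across


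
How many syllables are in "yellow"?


Word: "yellow"
Syllable breakdown: yel-low
Counting: 2 parts
= 2 syllables


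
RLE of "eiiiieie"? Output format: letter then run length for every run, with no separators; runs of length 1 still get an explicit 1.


String: "eiiiieie"
Scanning for consecutive runs:
  'e' x 1
  'i' x 4
  'e' x 1
  'i' x 1
  'e' x 1
RLE = "e1i4e1i1e1"


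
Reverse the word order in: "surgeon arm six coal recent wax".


Original: "surgeon arm six coal recent wax"
Words (1..n): surgeon | arm | six | coal | recent | wax
Reversed (n..1): wax | recent | coal | six | arm | surgeon
Result = "wax recent coal six arm surgeon"


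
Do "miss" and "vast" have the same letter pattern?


Pattern of "miss": [0, 1, 2, 2]
Pattern of "vast": [0, 1, 2, 3]
Patterns do not match
Same pattern = No


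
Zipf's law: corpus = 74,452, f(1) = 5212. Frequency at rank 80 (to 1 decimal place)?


Zipf's law: f(r) = f(1) / r
f(1) = 5212
f(80) = 5212 / 80
= 65.2 occurrences


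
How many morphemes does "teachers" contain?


Word: "teachers"
Morphemes: teach / -er / -s
Each morpheme carries meaning
= 3 morphemes


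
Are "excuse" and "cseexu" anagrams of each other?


Word 1: "excuse" → sorted: ceesux
Word 2: "cseexu" → sorted: ceesux
Same letters? ceesux == ceesux
Anagram = Yes


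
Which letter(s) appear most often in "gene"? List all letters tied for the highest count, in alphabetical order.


Word: "gene"
Letter counts:
  'e': 2
  'g': 1
  'n': 1
Maximum count = 2
Most frequent = 'e' (2 times each)


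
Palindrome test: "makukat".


Word: "makukat"
Reversed: "takukam"
Forward == Backward? makukat != takukam
Palindrome = No


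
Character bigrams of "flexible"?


Word: "flexible" (length 8)
Number of bigrams = 8 - 2 + 1 = 7
  Position 0: "fl"
  Position 1: "le"
  Position 2: "ex"
  Position 3: "xi"
  Position 4: "ib"
  Position 5: "bl"
  Position 6: "le"
Bigrams = "fl", "le", "ex", "xi", "ib", "bl", "le"


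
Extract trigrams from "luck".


Word: "luck" (length 4)
Number of trigrams = 4 - 3 + 1 = 2
  Position 0: "luc"
  Position 1: "uck"
Trigrams = "luc", "uck"


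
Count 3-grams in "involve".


Word: "involve" (length 7)
Number of 3-grams = length - 3 + 1 = 7 - 3 + 1
= 5


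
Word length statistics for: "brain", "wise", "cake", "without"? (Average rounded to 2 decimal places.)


Lengths: "brain"=5, "wise"=4, "cake"=4, "without"=7
Sum = 20, Count = 4
Average = 20/4 = 5.00
= avg=5.00, min=4, max=7


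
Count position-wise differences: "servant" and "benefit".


Comparing character by character (same length = 7):
  Pos 0: 's' vs 'b' !=
  Pos 1: 'e' vs 'e' =
  Pos 2: 'r' vs 'n' !=
  Pos 3: 'v' vs 'e' !=
  Pos 4: 'a' vs 'f' !=
  Pos 5: 'n' vs 'i' !=
  Pos 6: 't' vs 't' =
Hamming distance = 5


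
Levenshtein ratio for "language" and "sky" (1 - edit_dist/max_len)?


Word 1: "language" (length 8)
Word 2: "sky" (length 3)
One optimal edit sequence:
  1. delete 'l'  (+1)
  2. delete 'a'  (+1)
  3. delete 'n'  (+1)
  4. delete 'g'  (+1)
  5. delete 'u'  (+1)
  6. substitute 'a' -> 's'  (+1)
  7. substitute 'g' -> 'k'  (+1)
  8. substitute 'e' -> 'y'  (+1)
Edit distance = 8
Max length = max(8, 3) = 8
Similarity = 1 - 8/8
= 0.0000


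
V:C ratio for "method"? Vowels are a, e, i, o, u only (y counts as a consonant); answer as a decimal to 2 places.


Word: "method"
Vowels (a,e,i,o,u): 2
Consonants: 4
Ratio = 2/4
= 0.50


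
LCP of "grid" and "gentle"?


Word 1: "grid"
Word 2: "gentle"
Comparing from start:
  Pos 0: 'g' == 'g'
  Pos 1: 'r' != 'e' (stop)
LCP = "g" (length 1)


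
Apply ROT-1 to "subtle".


Word: "subtle"
Shift: 1
Each letter → (letter + shift) mod 26:
  's' (18) + 1 = 19 → 't'
  'u' (20) + 1 = 21 → 'v'
  'b' (1) + 1 = 2 → 'c'
  't' (19) + 1 = 20 → 'u'
  'l' (11) + 1 = 12 → 'm'
  'e' (4) + 1 = 5 → 'f'
Result = "tvcumf"


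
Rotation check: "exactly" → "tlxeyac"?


Word: "exactly", Candidate: "tlxeyac"
Method: check if candidate is substring of word+word
"exactlyexactly" contains "tlxeyac"? No
Is rotation = No


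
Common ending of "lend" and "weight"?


Word 1: "lend"
Word 2: "weight"
Comparing from end:
  Pos -1: 'd' != 't' (stop)
LCS = "" (length 0)


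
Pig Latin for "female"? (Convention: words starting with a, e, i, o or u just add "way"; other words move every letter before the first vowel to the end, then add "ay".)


Word: "female"
Starts with consonant(s) → move to end, add 'ay'
Consonant cluster: "f"
Pig Latin = "emalefay"


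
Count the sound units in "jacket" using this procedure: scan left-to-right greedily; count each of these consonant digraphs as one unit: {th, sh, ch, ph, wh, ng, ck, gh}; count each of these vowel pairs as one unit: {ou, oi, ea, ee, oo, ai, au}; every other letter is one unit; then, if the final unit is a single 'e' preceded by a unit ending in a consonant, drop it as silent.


Word: "jacket" (6 letters)
Left-to-right scan:
  [1] 'j' (letter)
  [2] 'a' (letter)
  [3] 'ck' (digraph)
  [4] 'e' (letter)
  [5] 't' (letter)
Units from scan: 5
Sound units = 5 units


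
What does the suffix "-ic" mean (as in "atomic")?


Suffix: -ic
Example: atomic = atom + -ic
Meaning = relating to


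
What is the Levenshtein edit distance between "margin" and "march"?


Word 1: "margin" (length 6)
Word 2: "march" (length 5)
One optimal edit sequence (insert/delete/substitute each cost 1):
  1. keep 'm'
  2. keep 'a'
  3. keep 'r'
  4. delete 'g'  (+1)
  5. substitute 'i' -> 'c'  (+1)
  6. substitute 'n' -> 'h'  (+1)
Total edit operations: 3
Edit distance = 3


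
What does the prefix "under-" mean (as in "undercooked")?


Prefix: under-
As in: undercooked -> under- + cooked
Meaning = insufficient


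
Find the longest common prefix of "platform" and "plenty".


Word 1: "platform"
Word 2: "plenty"
Comparing from start:
  Pos 0: 'p' == 'p'
  Pos 1: 'l' == 'l'
  Pos 2: 'a' != 'e' (stop)
LCP = "pl" (length 2)


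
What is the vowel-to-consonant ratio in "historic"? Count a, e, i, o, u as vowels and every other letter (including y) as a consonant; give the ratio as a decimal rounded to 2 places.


Word: "historic"
Vowels (a,e,i,o,u): 3
Consonants: 5
Ratio = 3/5
= 0.60


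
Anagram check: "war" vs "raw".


Word 1: "war" → sorted: arw
Word 2: "raw" → sorted: arw
Same letters? arw == arw
Anagram = Yes


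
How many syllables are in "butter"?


Word: "butter"
Syllable breakdown: but / ter
Counting: 2 parts
= 2 syllables


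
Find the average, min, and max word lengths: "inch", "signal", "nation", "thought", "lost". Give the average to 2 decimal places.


Lengths: "inch"=4, "signal"=6, "nation"=6, "thought"=7, "lost"=4
Sum = 27, Count = 5
Average = 27/5 = 5.40
= avg=5.40, min=4, max=7


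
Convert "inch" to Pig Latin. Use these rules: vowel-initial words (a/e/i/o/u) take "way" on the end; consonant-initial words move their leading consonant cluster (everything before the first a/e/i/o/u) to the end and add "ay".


Word: "inch"
Starts with vowel → add 'way'
Pig Latin = "inchway"


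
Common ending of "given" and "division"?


Word 1: "given"
Word 2: "division"
Comparing from end:
  Pos -1: 'n' == 'n'
  Pos -2: 'e' != 'o' (stop)
LCS = "n" (length 1)


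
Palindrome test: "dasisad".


Word: "dasisad"
Reversed: "dasisad"
Forward == Backward? dasisad == dasisad
Palindrome = Yes


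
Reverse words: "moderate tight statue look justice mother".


Original: "moderate tight statue look justice mother"
Words (1..n): moderate | tight | statue | look | justice | mother
Reversed (n..1): mother | justice | look | statue | tight | moderate
Result = "mother justice look statue tight moderate"


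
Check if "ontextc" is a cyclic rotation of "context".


Word: "context", Candidate: "ontextc"
Method: check if candidate is substring of word+word
"contextcontext" contains "ontextc"? Yes
Is rotation = Yes


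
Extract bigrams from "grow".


Word: "grow" (length 4)
Number of bigrams = 4 - 2 + 1 = 3
  Position 0: "gr"
  Position 1: "ro"
  Position 2: "ow"
Bigrams = "gr", "ro", "ow"


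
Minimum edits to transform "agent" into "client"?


Word 1: "agent" (length 5)
Word 2: "client" (length 6)
One optimal edit sequence (insert/delete/substitute each cost 1):
  1. insert 'c'  (+1)
  2. substitute 'a' -> 'l'  (+1)
  3. substitute 'g' -> 'i'  (+1)
  4. keep 'e'
  5. keep 'n'
  6. keep 't'
Total edit operations: 3
Edit distance = 3


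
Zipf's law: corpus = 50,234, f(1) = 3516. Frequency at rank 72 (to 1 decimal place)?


Zipf's law: f(r) = f(1) / r
f(1) = 3516
f(72) = 3516 / 72
= 48.8 occurrences


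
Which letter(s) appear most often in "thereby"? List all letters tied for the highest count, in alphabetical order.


Word: "thereby"
Letter counts:
  'b': 1
  'e': 2
  'h': 1
  'r': 1
  't': 1
  'y': 1
Maximum count = 2
Most frequent = 'e' (2 times each)


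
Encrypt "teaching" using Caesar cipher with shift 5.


Word: "teaching"
Shift: 5
Each letter → (letter + shift) mod 26:
  't' (19) + 5 = 24 → 'y'
  'e' (4) + 5 = 9 → 'j'
  'a' (0) + 5 = 5 → 'f'
  'c' (2) + 5 = 7 → 'h'
  'h' (7) + 5 = 12 → 'm'
  'i' (8) + 5 = 13 → 'n'
  'n' (13) + 5 = 18 → 's'
  'g' (6) + 5 = 11 → 'l'
Result = "yjfhmnsl"


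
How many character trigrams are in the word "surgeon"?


Word: "surgeon" (length 7)
Number of 3-grams = length - 3 + 1 = 7 - 3 + 1
= 5


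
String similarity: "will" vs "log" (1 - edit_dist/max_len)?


Word 1: "will" (length 4)
Word 2: "log" (length 3)
One optimal edit sequence:
  1. delete 'w'  (+1)
  2. substitute 'i' -> 'l'  (+1)
  3. substitute 'l' -> 'o'  (+1)
  4. substitute 'l' -> 'g'  (+1)
Edit distance = 4
Max length = max(4, 3) = 4
Similarity = 1 - 4/4
= 0.0000


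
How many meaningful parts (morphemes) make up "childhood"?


Word: "childhood"
Morphemes: child | -hood
Each morpheme carries meaning
= 2 morphemes


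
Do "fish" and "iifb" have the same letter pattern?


Pattern of "fish": [0, 1, 2, 3]
Pattern of "iifb": [0, 0, 1, 2]
Patterns do not match
Same pattern = No


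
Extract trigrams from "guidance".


Word: "guidance" (length 8)
Number of trigrams = 8 - 3 + 1 = 6
  Position 0: "gui"
  Position 1: "uid"
  Position 2: "ida"
  Position 3: "dan"
  Position 4: "anc"
  Position 5: "nce"
Trigrams = "gui", "uid", "ida", "dan", "anc", "nce"


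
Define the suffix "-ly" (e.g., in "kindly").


Suffix: -ly
As in: kindly -> kind + -ly
Meaning = in a manner


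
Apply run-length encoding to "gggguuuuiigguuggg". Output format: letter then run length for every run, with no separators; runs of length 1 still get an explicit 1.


String: "gggguuuuiigguuggg"
Scanning for consecutive runs:
  'g' x 4
  'u' x 4
  'i' x 2
  'g' x 2
  'u' x 2
  'g' x 3
RLE = "g4u4i2g2u2g3"


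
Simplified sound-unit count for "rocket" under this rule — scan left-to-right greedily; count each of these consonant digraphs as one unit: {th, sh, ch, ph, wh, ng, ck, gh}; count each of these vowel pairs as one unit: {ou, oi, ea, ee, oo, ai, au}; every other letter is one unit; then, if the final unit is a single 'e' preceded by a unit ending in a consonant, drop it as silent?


Word: "rocket" (6 letters)
Left-to-right scan:
  [1] 'r' (letter)
  [2] 'o' (letter)
  [3] 'ck' (digraph)
  [4] 'e' (letter)
  [5] 't' (letter)
Units from scan: 5
Sound units = 5 units


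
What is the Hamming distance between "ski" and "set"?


Comparing character by character (same length = 3):
  Pos 0: 's' vs 's' =
  Pos 1: 'k' vs 'e' !=
  Pos 2: 'i' vs 't' !=
Hamming distance = 2


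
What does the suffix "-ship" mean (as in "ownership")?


Suffix: -ship
As in: ownership -> owner + -ship
Meaning = state / position


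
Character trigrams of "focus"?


Word: "focus" (length 5)
Number of trigrams = 5 - 3 + 1 = 3
  Position 0: "foc"
  Position 1: "ocu"
  Position 2: "cus"
Trigrams = "foc", "ocu", "cus"


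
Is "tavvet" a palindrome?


Word: "tavvet"
Reversed: "tevvat"
Forward == Backward? tavvet != tevvat
Palindrome = No


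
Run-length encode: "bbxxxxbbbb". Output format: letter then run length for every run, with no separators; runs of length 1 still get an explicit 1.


String: "bbxxxxbbbb"
Scanning for consecutive runs:
  'b' x 2
  'x' x 4
  'b' x 4
RLE = "b2x4b4"


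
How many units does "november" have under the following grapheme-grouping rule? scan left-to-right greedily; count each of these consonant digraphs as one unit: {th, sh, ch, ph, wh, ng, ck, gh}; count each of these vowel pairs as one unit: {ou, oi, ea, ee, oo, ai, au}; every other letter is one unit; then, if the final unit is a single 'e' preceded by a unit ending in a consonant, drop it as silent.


Word: "november" (8 letters)
Left-to-right scan:
  (1) 'n' (letter)
  (2) 'o' (letter)
  (3) 'v' (letter)
  (4) 'e' (letter)
  (5) 'm' (letter)
  (6) 'b' (letter)
  (7) 'e' (letter)
  (8) 'r' (letter)
Units from scan: 8
Sound units = 8 units
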